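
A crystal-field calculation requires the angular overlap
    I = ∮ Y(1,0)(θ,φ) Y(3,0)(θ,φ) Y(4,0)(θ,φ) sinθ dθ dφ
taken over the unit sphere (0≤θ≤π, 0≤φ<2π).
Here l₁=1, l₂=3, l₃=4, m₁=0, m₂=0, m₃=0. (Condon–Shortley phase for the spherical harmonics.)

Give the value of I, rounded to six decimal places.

m-sum 0 ✓  L=8 even ✓  2≤4≤4 ✓
Π(2lᵢ+1) = 3×7×9 = 189
triangle coeff Δ(1,3,4) = 1/252
Σ_t [0,0]: t=0:+1/36 = 1/36
(3j)²=4/63 [(1 3 4; 0 0 0)], sign=+1
(m-triple is (0,0,0) — same symbol as above.)
⇒ 4πI² = 16/21
I = (+1)√(16/21/(4π)) = 0.24623252

0.246233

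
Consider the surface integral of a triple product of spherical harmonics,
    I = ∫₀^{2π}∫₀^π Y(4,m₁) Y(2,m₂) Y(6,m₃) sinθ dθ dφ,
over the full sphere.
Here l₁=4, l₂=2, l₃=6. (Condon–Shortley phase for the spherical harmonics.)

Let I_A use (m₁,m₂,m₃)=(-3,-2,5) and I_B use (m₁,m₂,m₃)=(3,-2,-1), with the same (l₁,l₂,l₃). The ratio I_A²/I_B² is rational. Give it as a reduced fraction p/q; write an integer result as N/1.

Shared (l₁,l₂,l₃)=(4,2,6): N and (l;000)² cancel in I_A²/I_B².
A: Δ = 0!·8!·4!/13! = 1/6435; Racah Σ t=0..0: t=0:+1/120960 = 1/120960; ⇒ 3j(4 2 6; -3 -2 5)² = 2/39, sgn -1
B: Δ = 0!·8!·4!/13! = 1/6435; Racah Σ t=0..0: t=0:+1/120960 = 1/120960; ⇒ 3j(4 2 6; 3 -2 -1)² = 1/1287, sgn -1
I_A²/I_B² = (2/39)/(1/1287) = 66/1

66/1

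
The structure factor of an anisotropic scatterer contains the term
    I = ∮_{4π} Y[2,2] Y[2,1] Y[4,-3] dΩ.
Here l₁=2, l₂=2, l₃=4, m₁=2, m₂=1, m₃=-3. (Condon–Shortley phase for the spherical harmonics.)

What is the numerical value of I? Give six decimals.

Checks pass: Σm=0; 8 even; l₃=4∈[0,4].
(2·2+1)(2·2+1)(2·4+1) = 225
Δ: 0! 4! 4! / 9! → 1/630
sum: t=0:+1/16 = 1/16
3j²(2 2 4; 0 0 0) = Δ·Π!·Σ² = 2/35  (sign +1)
sum: t=0:+1/144 = 1/144
3j²(2 2 4; 2 1 -3) = Δ·Π!·Σ² = 1/18  (sign -1)
combine: 4πI² = 225·2/35·1/18 = 5/7
take √, sign -1: I = -0.23841361

-0.238414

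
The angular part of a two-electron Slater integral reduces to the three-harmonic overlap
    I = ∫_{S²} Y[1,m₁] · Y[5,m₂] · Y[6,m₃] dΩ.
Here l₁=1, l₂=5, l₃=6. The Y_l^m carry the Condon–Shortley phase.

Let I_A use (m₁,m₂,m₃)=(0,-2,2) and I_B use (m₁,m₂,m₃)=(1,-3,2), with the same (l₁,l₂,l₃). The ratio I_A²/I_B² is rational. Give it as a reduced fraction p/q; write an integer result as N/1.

16/3

Same 1,5,6: normalisation and zero-m 3j drop out of the ratio.
A: Δ: 0! 2! 10! / 13! → 1/858; sum: t=0:+1/30240 = 1/30240; 3j²(1 5 6; 0 -2 2) = Δ·Π!·Σ² = 16/429  (sign +1)
B: Δ: 0! 2! 10! / 13! → 1/858; sum: t=0:+1/161280 = 1/161280; 3j²(1 5 6; 1 -3 2) = Δ·Π!·Σ² = 1/143  (sign +1)
I_A²/I_B² = (16/429)/(1/143) = 16/3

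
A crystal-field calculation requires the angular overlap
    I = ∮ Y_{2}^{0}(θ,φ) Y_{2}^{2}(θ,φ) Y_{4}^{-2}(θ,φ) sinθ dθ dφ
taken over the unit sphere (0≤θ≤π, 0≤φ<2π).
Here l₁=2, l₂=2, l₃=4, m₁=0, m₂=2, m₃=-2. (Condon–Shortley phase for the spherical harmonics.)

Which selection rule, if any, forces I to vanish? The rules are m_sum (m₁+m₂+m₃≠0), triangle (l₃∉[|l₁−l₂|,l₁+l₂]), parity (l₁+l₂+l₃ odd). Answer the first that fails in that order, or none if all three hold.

m₁+m₂+m₃ = 0 + 2 − 2 = 0  ✓
triangle: |2−2|=0 ≤ l₃=4 ≤ 2+2=4  ✓
parity: l₁+l₂+l₃ = 8 is even  ✓

none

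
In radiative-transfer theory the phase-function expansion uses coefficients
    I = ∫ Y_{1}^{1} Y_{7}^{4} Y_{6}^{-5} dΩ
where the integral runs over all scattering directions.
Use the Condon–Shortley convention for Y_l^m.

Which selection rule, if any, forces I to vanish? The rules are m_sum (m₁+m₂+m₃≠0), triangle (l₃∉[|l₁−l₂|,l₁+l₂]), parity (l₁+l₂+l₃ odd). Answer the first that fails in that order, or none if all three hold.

Σmᵢ = 0  ✓
l₃∈[|l₁−l₂|,l₁+l₂]=[6,8], have l₃=6  ✓
Σlᵢ = 14 ⇒ even  ✓

none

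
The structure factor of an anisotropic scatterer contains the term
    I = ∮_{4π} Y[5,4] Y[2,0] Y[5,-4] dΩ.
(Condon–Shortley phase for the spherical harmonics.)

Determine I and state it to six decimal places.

-0.097044

Rules hold: Σm=0, L=12 even, 3≤5≤7.
N = 11·5·11 = 605
Δ = 2!·8!·2!/13! = 1/38610
Racah Σ t=0..2: t=0:+1/2880 t=1:−1/576 t=2:+1/2880 = -1/960
⇒ 3j(5 2 5; 0 0 0)² = 10/429, sgn +1
Racah Σ t=0..1: t=0:+1/20160 t=1:−1/40320 = 1/40320
⇒ 3j(5 2 5; 4 0 -4)² = 6/715, sgn -1
4πI² = N·(3j₀)²·(3jₘ)² = 20/169
I = -1·√(0.118343/4π) = -0.09704356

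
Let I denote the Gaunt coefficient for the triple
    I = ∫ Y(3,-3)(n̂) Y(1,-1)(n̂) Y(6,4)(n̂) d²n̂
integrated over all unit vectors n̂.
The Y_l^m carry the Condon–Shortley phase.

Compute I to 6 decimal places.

0.000000

triangle: need 2≤l₃≤4, have 6; I=0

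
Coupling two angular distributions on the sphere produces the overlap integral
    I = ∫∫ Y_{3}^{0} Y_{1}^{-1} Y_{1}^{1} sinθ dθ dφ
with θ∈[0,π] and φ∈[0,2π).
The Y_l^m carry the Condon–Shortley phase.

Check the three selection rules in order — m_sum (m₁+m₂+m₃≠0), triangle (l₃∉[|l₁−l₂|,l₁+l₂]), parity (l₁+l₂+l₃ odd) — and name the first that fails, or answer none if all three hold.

triangle

Σmᵢ = 0  ✓
l₃∈[|l₁−l₂|,l₁+l₂]=[2,4], have l₃=1  ✗
Σlᵢ = 5 ⇒ odd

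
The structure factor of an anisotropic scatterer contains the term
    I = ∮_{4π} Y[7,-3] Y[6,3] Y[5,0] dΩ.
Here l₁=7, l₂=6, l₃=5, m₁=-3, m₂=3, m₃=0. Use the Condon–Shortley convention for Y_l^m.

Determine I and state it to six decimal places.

0.099287

m-sum 0 ✓  L=18 even ✓  1≤5≤13 ✓
Π(2lᵢ+1) = 15×13×11 = 2145
triangle coeff Δ(7,6,5) = 1/174594420
Σ_t [2,6]: t=2:+1/4147200 t=3:−1/207360 t=4:+1/82944 t=5:−1/207360 t=6:+1/4147200 = 1/345600
(3j)²=420/46189 [(7 6 5; 0 0 0)], sign=-1
Σ_t [5,8]: t=5:−1/2073600 t=6:+1/414720 t=7:−1/725760 t=8:+1/11612160 = 37/58060800
(3j)²=4107/646646 [(7 6 5; -3 3 0)], sign=-1
⇒ 4πI² = 1848150/14919047
I = (+1)√(1848150/14919047/(4π)) = 0.09928717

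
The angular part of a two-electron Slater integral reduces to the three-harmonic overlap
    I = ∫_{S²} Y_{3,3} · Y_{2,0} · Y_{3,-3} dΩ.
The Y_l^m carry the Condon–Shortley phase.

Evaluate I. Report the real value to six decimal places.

Checks pass: Σm=0; 8 even; l₃=3∈[1,5].
(2·3+1)(2·2+1)(2·3+1) = 245
Δ: 2! 4! 2! / 9! → 1/3780
sum: t=0:+1/24 t=1:−1/4 t=2:+1/24 = -1/6
3j²(3 2 3; 0 0 0) = Δ·Π!·Σ² = 4/105  (sign +1)
sum: t=0:+1/96 = 1/96
3j²(3 2 3; 3 0 -3) = Δ·Π!·Σ² = 5/84  (sign +1)
combine: 4πI² = 245·4/105·5/84 = 5/9
take √, sign +1: I = 0.21026104

0.210261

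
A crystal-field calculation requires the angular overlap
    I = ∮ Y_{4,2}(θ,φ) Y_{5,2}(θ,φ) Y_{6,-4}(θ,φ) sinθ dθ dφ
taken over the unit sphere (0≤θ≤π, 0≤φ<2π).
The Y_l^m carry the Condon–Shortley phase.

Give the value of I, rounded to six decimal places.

Σlᵢ=15 odd — θ-integrand is odd under cosθ→−cosθ; I=0

0.000000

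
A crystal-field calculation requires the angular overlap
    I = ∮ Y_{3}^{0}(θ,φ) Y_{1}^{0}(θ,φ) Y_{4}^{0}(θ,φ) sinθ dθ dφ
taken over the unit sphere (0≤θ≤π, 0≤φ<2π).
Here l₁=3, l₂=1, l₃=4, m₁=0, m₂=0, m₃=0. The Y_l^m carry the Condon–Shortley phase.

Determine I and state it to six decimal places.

0.246233

m-sum 0 ✓  L=8 even ✓  2≤4≤4 ✓
Π(2lᵢ+1) = 7×3×9 = 189
triangle coeff Δ(3,1,4) = 1/252
Σ_t [0,0]: t=0:+1/36 = 1/36
(3j)²=4/63 [(3 1 4; 0 0 0)], sign=+1
(m-triple is (0,0,0) — same symbol as above.)
⇒ 4πI² = 16/21
I = (+1)√(16/21/(4π)) = 0.24623252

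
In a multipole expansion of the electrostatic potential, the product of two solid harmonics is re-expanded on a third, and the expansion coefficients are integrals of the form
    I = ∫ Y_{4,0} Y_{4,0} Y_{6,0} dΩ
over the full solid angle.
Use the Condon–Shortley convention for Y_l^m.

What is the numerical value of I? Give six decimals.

Checks pass: Σm=0; 14 even; l₃=6∈[0,8].
(2·4+1)(2·4+1)(2·6+1) = 1053
Δ: 2! 6! 6! / 15! → 1/1261260
sum: t=0:+1/4608 t=1:−1/1296 t=2:+1/4608 = -7/20736
3j²(4 4 6; 0 0 0) = Δ·Π!·Σ² = 20/1287  (sign -1)
(m-triple is (0,0,0) — same symbol as above.)
combine: 4πI² = 1053·20/1287·20/1287 = 400/1573
take √, sign +1: I = 0.14225276

0.142253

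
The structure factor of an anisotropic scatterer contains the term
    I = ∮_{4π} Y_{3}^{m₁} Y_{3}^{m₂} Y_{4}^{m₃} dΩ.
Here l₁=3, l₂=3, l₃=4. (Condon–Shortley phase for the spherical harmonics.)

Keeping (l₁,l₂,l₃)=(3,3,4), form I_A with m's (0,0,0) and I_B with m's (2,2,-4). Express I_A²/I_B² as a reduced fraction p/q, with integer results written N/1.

l's match ⇒ only the (l;m) 3-j factors differ between A and B.
A: triangle coeff Δ(3,3,4) = 1/34650; Σ_t [0,2]: t=0:+1/72 t=1:−1/16 t=2:+1/72 = -5/144; (3j)²=2/77 [(3 3 4; 0 0 0)], sign=-1
B: triangle coeff Δ(3,3,4) = 1/34650; Σ_t [1,1]: t=1:−1/576 = -1/576; (3j)²=5/99 [(3 3 4; 2 2 -4)], sign=-1
I_A²/I_B² = (2/77)/(5/99) = 18/35

18/35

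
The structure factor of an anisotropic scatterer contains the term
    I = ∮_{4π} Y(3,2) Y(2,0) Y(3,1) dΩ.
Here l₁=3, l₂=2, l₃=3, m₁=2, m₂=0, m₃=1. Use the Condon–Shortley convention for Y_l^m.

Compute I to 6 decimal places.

Σmᵢ = 3 ≠ 0, so the φ-integral vanishes; I = 0

0.000000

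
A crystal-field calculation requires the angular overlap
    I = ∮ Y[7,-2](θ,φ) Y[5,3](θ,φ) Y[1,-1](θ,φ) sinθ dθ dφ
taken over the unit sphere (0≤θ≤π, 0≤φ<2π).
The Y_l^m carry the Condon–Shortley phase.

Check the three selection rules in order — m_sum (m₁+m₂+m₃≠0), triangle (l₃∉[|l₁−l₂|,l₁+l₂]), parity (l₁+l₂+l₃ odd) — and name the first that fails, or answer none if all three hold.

m₁+m₂+m₃ = -2 + 3 − 1 = 0  ✓
triangle: |7−5|=2 ≤ l₃=1 ≤ 7+5=12  ✗
parity: l₁+l₂+l₃ = 13 is odd

triangle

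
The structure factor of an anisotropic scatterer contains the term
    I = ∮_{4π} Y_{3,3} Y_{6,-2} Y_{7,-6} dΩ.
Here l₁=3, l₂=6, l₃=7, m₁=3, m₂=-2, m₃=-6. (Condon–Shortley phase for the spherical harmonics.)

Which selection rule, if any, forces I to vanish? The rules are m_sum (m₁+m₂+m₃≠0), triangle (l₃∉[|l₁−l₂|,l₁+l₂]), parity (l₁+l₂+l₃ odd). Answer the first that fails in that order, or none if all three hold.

m₁+m₂+m₃ = 3 − 2 − 6 = -5  ✗
triangle: |3−6|=3 ≤ l₃=7 ≤ 3+6=9
parity: l₁+l₂+l₃ = 16 is even

m_sum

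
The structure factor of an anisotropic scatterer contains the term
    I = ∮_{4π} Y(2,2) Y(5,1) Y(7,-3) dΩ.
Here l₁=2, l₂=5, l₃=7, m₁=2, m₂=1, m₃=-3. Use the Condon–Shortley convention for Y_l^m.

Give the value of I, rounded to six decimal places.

-0.164220

Checks pass: Σm=0; 14 even; l₃=7∈[3,7].
(2·2+1)(2·5+1)(2·7+1) = 825
Δ: 0! 4! 10! / 15! → 1/15015
sum: t=0:+1/57600 = 1/57600
3j²(2 5 7; 0 0 0) = Δ·Π!·Σ² = 21/715  (sign -1)
sum: t=0:+1/414720 = 1/414720
3j²(2 5 7; 2 1 -3) = Δ·Π!·Σ² = 2/143  (sign +1)
combine: 4πI² = 825·21/715·2/143 = 630/1859
take √, sign -1: I = -0.16421985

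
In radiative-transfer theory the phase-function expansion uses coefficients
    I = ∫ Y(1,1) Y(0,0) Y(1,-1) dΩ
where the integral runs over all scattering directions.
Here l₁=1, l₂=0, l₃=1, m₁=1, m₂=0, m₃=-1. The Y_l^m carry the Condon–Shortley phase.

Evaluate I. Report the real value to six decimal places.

-0.282095

Rules hold: Σm=0, L=2 even, 1≤1≤1.
N = 3·1·3 = 9
Δ = 0!·2!·0!/3! = 1/3
Racah Σ t=0..0: t=0:+1/1 = 1/1
⇒ 3j(1 0 1; 0 0 0)² = 1/3, sgn -1
Racah Σ t=0..0: t=0:+1/2 = 1/2
⇒ 3j(1 0 1; 1 0 -1)² = 1/3, sgn +1
4πI² = N·(3j₀)²·(3jₘ)² = 1/1
I = -1·√(1/4π) = -0.28209479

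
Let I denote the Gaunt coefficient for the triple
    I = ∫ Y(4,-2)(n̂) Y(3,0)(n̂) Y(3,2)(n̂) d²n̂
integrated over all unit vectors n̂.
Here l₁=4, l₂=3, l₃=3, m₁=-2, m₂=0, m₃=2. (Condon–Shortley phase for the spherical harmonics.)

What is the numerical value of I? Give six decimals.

-0.044418

Rules hold: Σm=0, L=10 even, 1≤3≤7.
N = 9·7·7 = 441
Δ = 4!·4!·2!/11! = 1/34650
Racah Σ t=1..3: t=1:−1/72 t=2:+1/16 t=3:−1/72 = 5/144
⇒ 3j(4 3 3; 0 0 0)² = 2/77, sgn -1
Racah Σ t=2..3: t=2:+1/96 t=3:−1/72 = -1/288
⇒ 3j(4 3 3; -2 0 2)² = 1/462, sgn +1
4πI² = N·(3j₀)²·(3jₘ)² = 3/121
I = -1·√(0.0247934/4π) = -0.04441841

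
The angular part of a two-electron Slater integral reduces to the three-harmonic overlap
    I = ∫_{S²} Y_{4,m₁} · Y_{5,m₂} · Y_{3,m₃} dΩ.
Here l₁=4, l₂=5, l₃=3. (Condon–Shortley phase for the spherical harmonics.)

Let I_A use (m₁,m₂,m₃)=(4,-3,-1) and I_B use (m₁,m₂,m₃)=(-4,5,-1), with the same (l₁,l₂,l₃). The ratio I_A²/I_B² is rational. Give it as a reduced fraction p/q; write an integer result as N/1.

Same 4,5,3: normalisation and zero-m 3j drop out of the ratio.
A: Δ: 6! 2! 4! / 13! → 1/180180; sum: t=0:+1/5760 = 1/5760; 3j²(4 5 3; 4 -3 -1) = Δ·Π!·Σ² = 56/2145  (sign +1)
B: Δ: 6! 2! 4! / 13! → 1/180180; sum: t=6:+1/34560 = 1/34560; 3j²(4 5 3; -4 5 -1) = Δ·Π!·Σ² = 14/429  (sign +1)
I_A²/I_B² = (56/2145)/(14/429) = 4/5

4/5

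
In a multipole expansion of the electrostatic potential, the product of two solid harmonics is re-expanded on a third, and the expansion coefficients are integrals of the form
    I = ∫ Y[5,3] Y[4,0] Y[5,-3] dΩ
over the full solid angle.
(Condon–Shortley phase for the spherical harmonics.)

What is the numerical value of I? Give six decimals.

0.130198

Checks pass: Σm=0; 14 even; l₃=5∈[1,9].
(2·5+1)(2·4+1)(2·5+1) = 1089
Δ: 4! 6! 4! / 15! → 1/3153150
sum: t=0:+1/69120 t=1:−1/1728 t=2:+1/576 t=3:−1/1728 t=4:+1/69120 = 7/11520
3j²(5 4 5; 0 0 0) = Δ·Π!·Σ² = 2/143  (sign -1)
sum: t=0:+1/27648 t=1:−1/4320 t=2:+1/11520 = -1/9216
3j²(5 4 5; 3 0 -3) = Δ·Π!·Σ² = 2/143  (sign -1)
combine: 4πI² = 1089·2/143·2/143 = 36/169
take √, sign +1: I = 0.13019760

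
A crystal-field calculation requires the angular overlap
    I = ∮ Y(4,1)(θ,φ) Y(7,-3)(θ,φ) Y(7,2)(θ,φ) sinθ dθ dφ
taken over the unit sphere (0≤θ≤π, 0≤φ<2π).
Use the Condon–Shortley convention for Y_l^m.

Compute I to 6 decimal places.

-0.130365

Checks pass: Σm=0; 18 even; l₃=7∈[3,11].
(2·4+1)(2·7+1)(2·7+1) = 2025
Δ: 4! 4! 10! / 19! → 1/58198140
sum: t=0:+1/17418240 t=1:−1/622080 t=2:+1/230400 t=3:−1/622080 t=4:+1/17418240 = 1/806400
3j²(4 7 7; 0 0 0) = Δ·Π!·Σ² = 2268/230945  (sign -1)
sum: t=0:+1/2488320 t=1:−1/725760 t=2:+1/1935360 t=3:−1/52254720 = -5/10450944
3j²(4 7 7; 1 -3 2) = Δ·Π!·Σ² = 31250/2909907  (sign +1)
combine: 4πI² = 2025·2268/230945·31250/2909907 = 455625000/2133423721
take √, sign -1: I = -0.13036478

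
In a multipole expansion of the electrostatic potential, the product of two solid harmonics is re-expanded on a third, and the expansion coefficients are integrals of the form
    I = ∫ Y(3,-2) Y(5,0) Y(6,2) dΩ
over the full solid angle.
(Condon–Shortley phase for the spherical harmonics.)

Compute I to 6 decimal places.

-0.077843

Checks pass: Σm=0; 14 even; l₃=6∈[2,8].
(2·3+1)(2·5+1)(2·6+1) = 1001
Δ: 2! 4! 8! / 15! → 1/675675
sum: t=0:+1/8640 t=1:−1/2304 t=2:+1/8640 = -7/34560
3j²(3 5 6; 0 0 0) = Δ·Π!·Σ² = 7/429  (sign -1)
sum: t=1:−1/13824 t=2:+1/8640 = 1/23040
3j²(3 5 6; -2 0 2) = Δ·Π!·Σ² = 2/429  (sign +1)
combine: 4πI² = 1001·7/429·2/429 = 98/1287
take √, sign -1: I = -0.07784287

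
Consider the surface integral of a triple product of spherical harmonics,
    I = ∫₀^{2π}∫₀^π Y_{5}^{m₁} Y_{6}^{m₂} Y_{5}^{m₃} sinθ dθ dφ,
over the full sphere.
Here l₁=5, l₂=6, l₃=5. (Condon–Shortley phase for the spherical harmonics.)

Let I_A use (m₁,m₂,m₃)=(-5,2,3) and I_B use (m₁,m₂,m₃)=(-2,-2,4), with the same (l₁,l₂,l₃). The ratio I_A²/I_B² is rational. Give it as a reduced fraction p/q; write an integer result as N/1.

Same 5,6,5: normalisation and zero-m 3j drop out of the ratio.
A: Δ: 6! 4! 6! / 17! → 1/28588560; sum: t=6:+1/829440 = 1/829440; 3j²(5 6 5; -5 2 3) = Δ·Π!·Σ² = 35/2431  (sign +1)
B: Δ: 6! 4! 6! / 17! → 1/28588560; sum: t=3:−1/103680 t=4:+1/207360 = -1/207360; 3j²(5 6 5; -2 -2 4) = Δ·Π!·Σ² = 21/2431  (sign +1)
I_A²/I_B² = (35/2431)/(21/2431) = 5/3

5/3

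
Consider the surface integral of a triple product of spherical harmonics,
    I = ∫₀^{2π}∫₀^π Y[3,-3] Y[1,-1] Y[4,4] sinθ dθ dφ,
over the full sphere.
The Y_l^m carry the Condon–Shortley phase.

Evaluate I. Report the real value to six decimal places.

m-sum 0 ✓  L=8 even ✓  2≤4≤4 ✓
Π(2lᵢ+1) = 7×3×9 = 189
triangle coeff Δ(3,1,4) = 1/252
Σ_t [0,0]: t=0:+1/36 = 1/36
(3j)²=4/63 [(3 1 4; 0 0 0)], sign=+1
Σ_t [0,0]: t=0:+1/1440 = 1/1440
(3j)²=1/9 [(3 1 4; -3 -1 4)], sign=+1
⇒ 4πI² = 4/3
I = (+1)√(4/3/(4π)) = 0.32573501

0.325735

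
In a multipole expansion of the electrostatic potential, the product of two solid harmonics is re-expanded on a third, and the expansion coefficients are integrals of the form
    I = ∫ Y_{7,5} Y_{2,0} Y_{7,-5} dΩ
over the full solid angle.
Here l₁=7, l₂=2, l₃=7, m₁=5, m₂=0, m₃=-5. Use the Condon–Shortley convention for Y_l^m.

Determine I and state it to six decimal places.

0.054230

Rules hold: Σm=0, L=16 even, 5≤7≤9.
N = 15·5·15 = 1125
Δ = 2!·12!·2!/17! = 1/185640
Racah Σ t=0..2: t=0:+1/2419200 t=1:−1/518400 t=2:+1/2419200 = -1/907200
⇒ 3j(7 2 7; 0 0 0)² = 56/3315, sgn +1
Racah Σ t=0..2: t=0:+1/29030400 t=1:−1/39916800 t=2:+1/1916006400 = 19/1916006400
⇒ 3j(7 2 7; 5 0 -5)² = 361/185640, sgn +1
4πI² = N·(3j₀)²·(3jₘ)² = 1805/48841
I = +1·√(0.0369567/4π) = 0.05423022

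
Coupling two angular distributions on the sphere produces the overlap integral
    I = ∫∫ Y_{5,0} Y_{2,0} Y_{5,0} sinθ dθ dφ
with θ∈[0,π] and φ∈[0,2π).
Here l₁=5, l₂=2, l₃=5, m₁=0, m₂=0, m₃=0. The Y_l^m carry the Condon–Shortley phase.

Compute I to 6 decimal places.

Rules hold: Σm=0, L=12 even, 3≤5≤7.
N = 11·5·11 = 605
Δ = 2!·8!·2!/13! = 1/38610
Racah Σ t=0..2: t=0:+1/2880 t=1:−1/576 t=2:+1/2880 = -1/960
⇒ 3j(5 2 5; 0 0 0)² = 10/429, sgn +1
(m-triple is (0,0,0) — same symbol as above.)
4πI² = N·(3j₀)²·(3jₘ)² = 500/1521
I = +1·√(0.328731/4π) = 0.16173926

0.161739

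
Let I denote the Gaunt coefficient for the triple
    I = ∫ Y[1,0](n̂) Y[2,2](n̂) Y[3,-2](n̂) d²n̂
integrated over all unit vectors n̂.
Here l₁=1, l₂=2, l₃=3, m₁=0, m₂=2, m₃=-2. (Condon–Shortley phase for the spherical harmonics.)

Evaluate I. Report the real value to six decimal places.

Checks pass: Σm=0; 6 even; l₃=3∈[1,3].
(2·1+1)(2·2+1)(2·3+1) = 105
Δ: 0! 2! 4! / 7! → 1/105
sum: t=0:+1/4 = 1/4
3j²(1 2 3; 0 0 0) = Δ·Π!·Σ² = 3/35  (sign -1)
sum: t=0:+1/24 = 1/24
3j²(1 2 3; 0 2 -2) = Δ·Π!·Σ² = 1/21  (sign -1)
combine: 4πI² = 105·3/35·1/21 = 3/7
take √, sign +1: I = 0.18467439

0.184674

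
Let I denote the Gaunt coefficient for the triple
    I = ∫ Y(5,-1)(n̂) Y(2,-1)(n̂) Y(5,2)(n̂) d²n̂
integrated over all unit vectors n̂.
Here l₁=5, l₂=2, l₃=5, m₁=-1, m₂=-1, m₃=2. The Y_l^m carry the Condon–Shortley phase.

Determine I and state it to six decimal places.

m-sum 0 ✓  L=12 even ✓  3≤5≤7 ✓
Π(2lᵢ+1) = 11×5×11 = 605
triangle coeff Δ(5,2,5) = 1/38610
Σ_t [0,2]: t=0:+1/2880 t=1:−1/576 t=2:+1/2880 = -1/960
(3j)²=10/429 [(5 2 5; 0 0 0)], sign=+1
Σ_t [0,1]: t=0:+1/2880 t=1:−1/1440 = -1/2880
(3j)²=7/715 [(5 2 5; -1 -1 2)], sign=+1
⇒ 4πI² = 70/507
I = (+1)√(70/507/(4π)) = 0.10481902

0.104819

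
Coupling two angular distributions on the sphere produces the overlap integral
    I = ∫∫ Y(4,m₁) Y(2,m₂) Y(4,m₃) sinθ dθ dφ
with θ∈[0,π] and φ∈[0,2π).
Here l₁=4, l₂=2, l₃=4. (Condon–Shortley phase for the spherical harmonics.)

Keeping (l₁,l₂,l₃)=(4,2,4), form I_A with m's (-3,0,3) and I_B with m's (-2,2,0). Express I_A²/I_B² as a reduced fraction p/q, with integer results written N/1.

49/540

l's match ⇒ only the (l;m) 3-j factors differ between A and B.
A: triangle coeff Δ(4,2,4) = 1/13860; Σ_t [1,2]: t=1:−1/720 t=2:+1/480 = 1/1440; (3j)²=7/1980 [(4 2 4; -3 0 3)], sign=-1
B: triangle coeff Δ(4,2,4) = 1/13860; Σ_t [2,2]: t=2:+1/192 = 1/192; (3j)²=3/77 [(4 2 4; -2 2 0)], sign=+1
I_A²/I_B² = (7/1980)/(3/77) = 49/540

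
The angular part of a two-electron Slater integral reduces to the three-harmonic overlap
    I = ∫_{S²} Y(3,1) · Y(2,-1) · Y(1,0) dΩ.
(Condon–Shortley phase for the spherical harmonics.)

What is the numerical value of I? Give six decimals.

Checks pass: Σm=0; 6 even; l₃=1∈[1,5].
(2·3+1)(2·2+1)(2·1+1) = 105
Δ: 4! 2! 0! / 7! → 1/105
sum: t=2:+1/4 = 1/4
3j²(3 2 1; 0 0 0) = Δ·Π!·Σ² = 3/35  (sign -1)
sum: t=1:−1/6 = -1/6
3j²(3 2 1; 1 -1 0) = Δ·Π!·Σ² = 8/105  (sign +1)
combine: 4πI² = 105·3/35·8/105 = 24/35
take √, sign -1: I = -0.23359668

-0.233597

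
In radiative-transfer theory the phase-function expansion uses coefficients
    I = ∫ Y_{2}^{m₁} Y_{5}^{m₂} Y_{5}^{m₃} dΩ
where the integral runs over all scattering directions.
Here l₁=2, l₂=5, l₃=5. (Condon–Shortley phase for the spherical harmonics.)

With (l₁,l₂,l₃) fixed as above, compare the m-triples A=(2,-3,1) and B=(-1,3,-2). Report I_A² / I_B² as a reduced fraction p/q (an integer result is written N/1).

28/25

Same 2,5,5: normalisation and zero-m 3j drop out of the ratio.
A: Δ: 2! 2! 8! / 13! → 1/38610; sum: t=0:+1/5760 = 1/5760; 3j²(2 5 5; 2 -3 1) = Δ·Π!·Σ² = 56/2145  (sign +1)
B: Δ: 2! 2! 8! / 13! → 1/38610; sum: t=1:−1/10080 t=2:+1/2880 = 1/4032; 3j²(2 5 5; -1 3 -2) = Δ·Π!·Σ² = 10/429  (sign -1)
I_A²/I_B² = (56/2145)/(10/429) = 28/25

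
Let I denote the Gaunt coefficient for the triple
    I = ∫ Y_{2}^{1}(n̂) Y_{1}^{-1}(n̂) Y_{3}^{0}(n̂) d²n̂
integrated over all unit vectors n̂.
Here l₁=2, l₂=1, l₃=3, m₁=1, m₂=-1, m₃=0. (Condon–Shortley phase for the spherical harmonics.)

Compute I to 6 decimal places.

Checks pass: Σm=0; 6 even; l₃=3∈[1,3].
(2·2+1)(2·1+1)(2·3+1) = 105
Δ: 0! 4! 2! / 7! → 1/105
sum: t=0:+1/4 = 1/4
3j²(2 1 3; 0 0 0) = Δ·Π!·Σ² = 3/35  (sign -1)
sum: t=0:+1/12 = 1/12
3j²(2 1 3; 1 -1 0) = Δ·Π!·Σ² = 1/35  (sign -1)
combine: 4πI² = 105·3/35·1/35 = 9/35
take √, sign +1: I = 0.14304817

0.143048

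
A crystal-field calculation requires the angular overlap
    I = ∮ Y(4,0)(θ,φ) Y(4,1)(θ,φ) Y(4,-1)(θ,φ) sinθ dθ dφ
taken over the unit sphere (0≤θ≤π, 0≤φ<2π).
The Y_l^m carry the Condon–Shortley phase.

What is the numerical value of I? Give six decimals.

-0.068481

Checks pass: Σm=0; 12 even; l₃=4∈[0,8].
(2·4+1)(2·4+1)(2·4+1) = 729
Δ: 4! 4! 4! / 13! → 1/450450
sum: t=0:+1/13824 t=1:−1/216 t=2:+1/64 t=3:−1/216 t=4:+1/13824 = 5/768
3j²(4 4 4; 0 0 0) = Δ·Π!·Σ² = 18/1001  (sign +1)
sum: t=1:−1/864 t=2:+1/96 t=3:−1/144 t=4:+1/3456 = 1/384
3j²(4 4 4; 0 1 -1) = Δ·Π!·Σ² = 9/2002  (sign -1)
combine: 4πI² = 729·18/1001·9/2002 = 59049/1002001
take √, sign -1: I = -0.06848055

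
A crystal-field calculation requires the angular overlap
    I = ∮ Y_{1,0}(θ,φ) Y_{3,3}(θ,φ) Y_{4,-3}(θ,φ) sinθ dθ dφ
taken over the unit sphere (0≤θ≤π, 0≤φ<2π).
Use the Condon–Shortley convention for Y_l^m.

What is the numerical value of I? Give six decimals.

Rules hold: Σm=0, L=8 even, 2≤4≤4.
N = 3·7·9 = 189
Δ = 0!·2!·6!/9! = 1/252
Racah Σ t=0..0: t=0:+1/36 = 1/36
⇒ 3j(1 3 4; 0 0 0)² = 4/63, sgn +1
Racah Σ t=0..0: t=0:+1/720 = 1/720
⇒ 3j(1 3 4; 0 3 -3)² = 1/36, sgn -1
4πI² = N·(3j₀)²·(3jₘ)² = 1/3
I = -1·√(0.333333/4π) = -0.16286750

-0.162868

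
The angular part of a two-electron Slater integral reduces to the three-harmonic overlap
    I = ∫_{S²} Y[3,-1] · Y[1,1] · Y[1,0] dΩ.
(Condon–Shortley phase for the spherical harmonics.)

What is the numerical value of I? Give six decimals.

0.000000

l₃=1 ∉ [2,4] — triangle fails ⇒ I = 0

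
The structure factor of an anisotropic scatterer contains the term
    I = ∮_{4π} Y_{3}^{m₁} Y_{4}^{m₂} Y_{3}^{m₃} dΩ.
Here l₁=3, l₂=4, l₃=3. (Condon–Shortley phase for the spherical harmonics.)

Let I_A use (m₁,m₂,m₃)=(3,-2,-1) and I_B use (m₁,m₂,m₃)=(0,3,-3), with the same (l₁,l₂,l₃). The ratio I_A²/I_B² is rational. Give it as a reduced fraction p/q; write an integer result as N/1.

6/7

Same 3,4,3: normalisation and zero-m 3j drop out of the ratio.
A: Δ: 4! 2! 4! / 11! → 1/34650; sum: t=0:+1/192 = 1/192; 3j²(3 4 3; 3 -2 -1) = Δ·Π!·Σ² = 3/77  (sign +1)
B: Δ: 4! 2! 4! / 11! → 1/34650; sum: t=3:−1/288 = -1/288; 3j²(3 4 3; 0 3 -3) = Δ·Π!·Σ² = 1/22  (sign -1)
I_A²/I_B² = (3/77)/(1/22) = 6/7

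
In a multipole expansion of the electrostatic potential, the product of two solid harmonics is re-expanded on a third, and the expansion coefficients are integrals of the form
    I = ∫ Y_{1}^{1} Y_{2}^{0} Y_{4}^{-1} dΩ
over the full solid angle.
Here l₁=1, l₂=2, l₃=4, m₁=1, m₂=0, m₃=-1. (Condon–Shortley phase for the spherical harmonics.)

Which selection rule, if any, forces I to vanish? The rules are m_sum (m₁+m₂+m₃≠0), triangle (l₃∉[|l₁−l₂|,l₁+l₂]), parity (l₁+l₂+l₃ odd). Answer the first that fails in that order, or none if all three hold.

azimuthal sum: 1 + 0 − 1 = 0  ✓
1 ≤ 4 ≤ 3 (triangle on l)  ✗
L = 1 + 2 + 4 = 7 (odd)

triangle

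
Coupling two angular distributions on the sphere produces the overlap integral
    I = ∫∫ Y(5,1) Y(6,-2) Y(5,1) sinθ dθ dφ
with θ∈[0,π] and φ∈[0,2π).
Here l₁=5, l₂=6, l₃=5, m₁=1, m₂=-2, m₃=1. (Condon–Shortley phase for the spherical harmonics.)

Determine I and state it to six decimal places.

0.125759

Checks pass: Σm=0; 16 even; l₃=5∈[1,11].
(2·5+1)(2·6+1)(2·5+1) = 1573
Δ: 6! 4! 6! / 17! → 1/28588560
sum: t=1:−1/345600 t=2:+1/13824 t=3:−1/5184 t=4:+1/13824 t=5:−1/345600 = -7/129600
3j²(5 6 5; 0 0 0) = Δ·Π!·Σ² = 80/7293  (sign +1)
sum: t=0:+1/829440 t=1:−1/25920 t=2:+1/9216 t=3:−1/25920 t=4:+1/829440 = 7/207360
3j²(5 6 5; 1 -2 1) = Δ·Π!·Σ² = 28/2431  (sign +1)
combine: 4πI² = 1573·80/7293·28/2431 = 2240/11271
take √, sign +1: I = 0.12575865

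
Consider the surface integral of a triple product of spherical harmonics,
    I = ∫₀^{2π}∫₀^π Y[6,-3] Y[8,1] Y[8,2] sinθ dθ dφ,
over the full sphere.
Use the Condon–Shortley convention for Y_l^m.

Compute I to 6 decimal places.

Checks pass: Σm=0; 22 even; l₃=8∈[2,14].
(2·6+1)(2·8+1)(2·8+1) = 3757
Δ: 6! 6! 10! / 23! → 1/13742520792
sum: t=0:+1/41803776000 t=1:−1/435456000 t=2:+1/39813120 t=3:−1/18662400 t=4:+1/39813120 t=5:−1/435456000 t=6:+1/41803776000 = -11/1393459200
3j²(6 8 8; 0 0 0) = Δ·Π!·Σ² = 600/96577  (sign -1)
sum: t=3:−1/447897600 t=4:+1/82944000 t=5:−1/99532800 t=6:+1/783820800 = 11/10450944000
3j²(6 8 8; -3 1 2) = Δ·Π!·Σ² = 81/96577  (sign +1)
combine: 4πI² = 3757·600/96577·81/96577 = 48600/2482597
take √, sign -1: I = -0.03946936

-0.039469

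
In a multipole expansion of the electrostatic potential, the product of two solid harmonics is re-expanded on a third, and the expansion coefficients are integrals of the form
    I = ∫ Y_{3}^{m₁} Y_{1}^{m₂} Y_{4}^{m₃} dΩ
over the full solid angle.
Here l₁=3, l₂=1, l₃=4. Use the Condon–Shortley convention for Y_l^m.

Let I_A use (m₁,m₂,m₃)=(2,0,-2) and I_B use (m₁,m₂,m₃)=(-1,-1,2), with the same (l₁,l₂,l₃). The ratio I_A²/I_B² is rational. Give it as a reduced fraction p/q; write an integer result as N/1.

Same 3,1,4: normalisation and zero-m 3j drop out of the ratio.
A: Δ: 0! 6! 2! / 9! → 1/252; sum: t=0:+1/120 = 1/120; 3j²(3 1 4; 2 0 -2) = Δ·Π!·Σ² = 1/21  (sign +1)
B: Δ: 0! 6! 2! / 9! → 1/252; sum: t=0:+1/96 = 1/96; 3j²(3 1 4; -1 -1 2) = Δ·Π!·Σ² = 5/84  (sign +1)
I_A²/I_B² = (1/21)/(5/84) = 4/5

4/5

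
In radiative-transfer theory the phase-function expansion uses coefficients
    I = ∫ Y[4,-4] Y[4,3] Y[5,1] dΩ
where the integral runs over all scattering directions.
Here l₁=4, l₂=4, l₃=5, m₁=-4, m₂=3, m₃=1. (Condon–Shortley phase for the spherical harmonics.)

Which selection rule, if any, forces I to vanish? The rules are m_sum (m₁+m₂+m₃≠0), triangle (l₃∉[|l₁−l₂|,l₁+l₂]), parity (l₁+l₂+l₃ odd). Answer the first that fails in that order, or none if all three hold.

parity

Σmᵢ = 0  ✓
l₃∈[|l₁−l₂|,l₁+l₂]=[0,8], have l₃=5  ✓
Σlᵢ = 13 ⇒ odd  ✗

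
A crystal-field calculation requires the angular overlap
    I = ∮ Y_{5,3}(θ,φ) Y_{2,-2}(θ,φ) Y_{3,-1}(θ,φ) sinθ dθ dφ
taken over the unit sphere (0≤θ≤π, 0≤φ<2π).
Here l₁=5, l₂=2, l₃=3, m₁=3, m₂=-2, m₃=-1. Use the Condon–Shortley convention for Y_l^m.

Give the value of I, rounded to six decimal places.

-0.200476

Checks pass: Σm=0; 10 even; l₃=3∈[3,7].
(2·5+1)(2·2+1)(2·3+1) = 385
Δ: 4! 6! 0! / 11! → 1/2310
sum: t=2:+1/144 = 1/144
3j²(5 2 3; 0 0 0) = Δ·Π!·Σ² = 10/231  (sign -1)
sum: t=0:+1/1152 = 1/1152
3j²(5 2 3; 3 -2 -1) = Δ·Π!·Σ² = 1/33  (sign +1)
combine: 4πI² = 385·10/231·1/33 = 50/99
take √, sign -1: I = -0.20047604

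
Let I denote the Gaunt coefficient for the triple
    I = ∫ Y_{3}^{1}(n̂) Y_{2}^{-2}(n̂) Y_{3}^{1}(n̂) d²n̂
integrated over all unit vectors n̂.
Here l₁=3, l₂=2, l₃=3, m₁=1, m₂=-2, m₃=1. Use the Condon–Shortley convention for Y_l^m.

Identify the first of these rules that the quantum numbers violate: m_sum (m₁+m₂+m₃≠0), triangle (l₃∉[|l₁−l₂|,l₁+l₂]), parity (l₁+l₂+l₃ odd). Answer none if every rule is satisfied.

Σmᵢ = 0  ✓
l₃∈[|l₁−l₂|,l₁+l₂]=[1,5], have l₃=3  ✓
Σlᵢ = 8 ⇒ even  ✓

none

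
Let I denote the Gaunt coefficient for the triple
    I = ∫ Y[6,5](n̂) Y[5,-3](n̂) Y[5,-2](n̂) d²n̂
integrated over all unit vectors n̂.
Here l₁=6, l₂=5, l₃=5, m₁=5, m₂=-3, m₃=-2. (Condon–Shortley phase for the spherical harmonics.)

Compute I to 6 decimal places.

Rules hold: Σm=0, L=16 even, 1≤5≤11.
N = 13·11·11 = 1573
Δ = 6!·6!·4!/17! = 1/28588560
Racah Σ t=1..5: t=1:−1/345600 t=2:+1/13824 t=3:−1/5184 t=4:+1/13824 t=5:−1/345600 = -7/129600
⇒ 3j(6 5 5; 0 0 0)² = 80/7293, sgn +1
Racah Σ t=0..1: t=0:+1/345600 t=1:−1/518400 = 1/1036800
⇒ 3j(6 5 5; 5 -3 -2)² = 7/2210, sgn -1
4πI² = N·(3j₀)²·(3jₘ)² = 616/11271
I = -1·√(0.0546535/4π) = -0.06594839

-0.065948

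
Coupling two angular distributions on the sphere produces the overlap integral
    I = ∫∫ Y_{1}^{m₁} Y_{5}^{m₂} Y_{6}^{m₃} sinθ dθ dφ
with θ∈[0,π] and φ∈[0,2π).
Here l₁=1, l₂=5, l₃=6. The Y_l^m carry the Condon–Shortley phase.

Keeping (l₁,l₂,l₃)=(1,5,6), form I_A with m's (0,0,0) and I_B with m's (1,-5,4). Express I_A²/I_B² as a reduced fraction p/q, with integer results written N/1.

l's match ⇒ only the (l;m) 3-j factors differ between A and B.
A: triangle coeff Δ(1,5,6) = 1/858; Σ_t [0,0]: t=0:+1/14400 = 1/14400; (3j)²=6/143 [(1 5 6; 0 0 0)], sign=+1
B: triangle coeff Δ(1,5,6) = 1/858; Σ_t [0,0]: t=0:+1/7257600 = 1/7257600; (3j)²=1/858 [(1 5 6; 1 -5 4)], sign=+1
I_A²/I_B² = (6/143)/(1/858) = 36/1

36/1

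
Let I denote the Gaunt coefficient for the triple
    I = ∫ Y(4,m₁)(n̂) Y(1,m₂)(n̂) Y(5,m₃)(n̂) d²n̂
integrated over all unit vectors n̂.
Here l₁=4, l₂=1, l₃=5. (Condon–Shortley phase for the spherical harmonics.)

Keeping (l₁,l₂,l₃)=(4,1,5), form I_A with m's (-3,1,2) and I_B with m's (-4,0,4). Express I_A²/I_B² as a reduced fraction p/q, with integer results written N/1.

l's match ⇒ only the (l;m) 3-j factors differ between A and B.
A: triangle coeff Δ(4,1,5) = 1/495; Σ_t [0,0]: t=0:+1/10080 = 1/10080; (3j)²=1/165 [(4 1 5; -3 1 2)], sign=-1
B: triangle coeff Δ(4,1,5) = 1/495; Σ_t [0,0]: t=0:+1/40320 = 1/40320; (3j)²=1/55 [(4 1 5; -4 0 4)], sign=-1
I_A²/I_B² = (1/165)/(1/55) = 1/3

1/3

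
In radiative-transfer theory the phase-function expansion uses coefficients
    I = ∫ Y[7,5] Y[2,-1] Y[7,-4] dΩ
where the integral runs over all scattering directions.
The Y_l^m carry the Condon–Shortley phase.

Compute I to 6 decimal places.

Rules hold: Σm=0, L=16 even, 5≤7≤9.
N = 15·5·15 = 1125
Δ = 2!·12!·2!/17! = 1/185640
Racah Σ t=0..2: t=0:+1/2419200 t=1:−1/518400 t=2:+1/2419200 = -1/907200
⇒ 3j(7 2 7; 0 0 0)² = 56/3315, sgn +1
Racah Σ t=0..1: t=0:+1/14515200 t=1:−1/79833600 = 1/17740800
⇒ 3j(7 2 7; 5 -1 -4)² = 729/30940, sgn -1
4πI² = N·(3j₀)²·(3jₘ)² = 21870/48841
I = -1·√(0.44778/4π) = -0.18876748

-0.188767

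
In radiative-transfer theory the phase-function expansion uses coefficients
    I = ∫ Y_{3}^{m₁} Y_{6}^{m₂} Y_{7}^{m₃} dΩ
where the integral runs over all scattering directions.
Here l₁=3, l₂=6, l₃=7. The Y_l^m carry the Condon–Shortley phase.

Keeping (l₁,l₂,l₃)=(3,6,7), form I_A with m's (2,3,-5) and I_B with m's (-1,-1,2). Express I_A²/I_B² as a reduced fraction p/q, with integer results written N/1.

Shared (l₁,l₂,l₃)=(3,6,7): N and (l;000)² cancel in I_A²/I_B².
A: Δ = 2!·4!·10!/17! = 1/2042040; Racah Σ t=0..1: t=0:+1/4354560 t=1:−1/1935360 = -1/3483648; ⇒ 3j(3 6 7; 2 3 -5)² = 125/12376, sgn -1
B: Δ = 2!·4!·10!/17! = 1/2042040; Racah Σ t=0..2: t=0:+1/691200 t=1:−1/103680 t=2:+1/241920 = -59/14515200; ⇒ 3j(3 6 7; -1 -1 2)² = 3481/340340, sgn +1
I_A²/I_B² = (125/12376)/(3481/340340) = 6875/6962

6875/6962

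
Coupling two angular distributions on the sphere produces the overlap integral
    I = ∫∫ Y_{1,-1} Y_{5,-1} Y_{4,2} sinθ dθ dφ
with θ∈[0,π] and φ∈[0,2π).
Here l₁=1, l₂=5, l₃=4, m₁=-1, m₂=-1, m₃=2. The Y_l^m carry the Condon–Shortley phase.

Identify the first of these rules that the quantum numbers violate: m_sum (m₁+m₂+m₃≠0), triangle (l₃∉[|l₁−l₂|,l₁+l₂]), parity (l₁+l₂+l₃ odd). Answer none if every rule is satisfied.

Σmᵢ = 0  ✓
l₃∈[|l₁−l₂|,l₁+l₂]=[4,6], have l₃=4  ✓
Σlᵢ = 10 ⇒ even  ✓

none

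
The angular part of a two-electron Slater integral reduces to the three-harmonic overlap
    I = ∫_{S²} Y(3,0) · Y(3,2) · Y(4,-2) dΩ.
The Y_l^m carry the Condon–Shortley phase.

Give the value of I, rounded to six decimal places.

-0.044418

Rules hold: Σm=0, L=10 even, 0≤4≤6.
N = 7·7·9 = 441
Δ = 2!·4!·4!/11! = 1/34650
Racah Σ t=0..2: t=0:+1/72 t=1:−1/16 t=2:+1/72 = -5/144
⇒ 3j(3 3 4; 0 0 0)² = 2/77, sgn -1
Racah Σ t=1..2: t=1:−1/96 t=2:+1/72 = 1/288
⇒ 3j(3 3 4; 0 2 -2)² = 1/462, sgn +1
4πI² = N·(3j₀)²·(3jₘ)² = 3/121
I = -1·√(0.0247934/4π) = -0.04441841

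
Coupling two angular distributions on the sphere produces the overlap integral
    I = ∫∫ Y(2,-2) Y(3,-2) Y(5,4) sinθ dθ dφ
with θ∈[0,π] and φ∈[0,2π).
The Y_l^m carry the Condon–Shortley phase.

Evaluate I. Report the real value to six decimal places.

0.268967

m-sum 0 ✓  L=10 even ✓  1≤5≤5 ✓
Π(2lᵢ+1) = 5×7×11 = 385
triangle coeff Δ(2,3,5) = 1/2310
Σ_t [0,0]: t=0:+1/144 = 1/144
(3j)²=10/231 [(2 3 5; 0 0 0)], sign=-1
Σ_t [0,0]: t=0:+1/2880 = 1/2880
(3j)²=3/55 [(2 3 5; -2 -2 4)], sign=-1
⇒ 4πI² = 10/11
I = (+1)√(10/11/(4π)) = 0.26896683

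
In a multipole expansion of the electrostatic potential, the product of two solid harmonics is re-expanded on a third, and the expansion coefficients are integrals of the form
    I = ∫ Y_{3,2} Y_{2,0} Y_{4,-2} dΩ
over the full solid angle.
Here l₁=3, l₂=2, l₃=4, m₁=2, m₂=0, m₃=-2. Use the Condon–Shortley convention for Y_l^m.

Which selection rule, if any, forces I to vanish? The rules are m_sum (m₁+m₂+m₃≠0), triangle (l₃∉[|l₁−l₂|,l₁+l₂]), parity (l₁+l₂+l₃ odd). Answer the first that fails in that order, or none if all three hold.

parity

m₁+m₂+m₃ = 2 + 0 − 2 = 0  ✓
triangle: |3−2|=1 ≤ l₃=4 ≤ 3+2=5  ✓
parity: l₁+l₂+l₃ = 9 is odd  ✗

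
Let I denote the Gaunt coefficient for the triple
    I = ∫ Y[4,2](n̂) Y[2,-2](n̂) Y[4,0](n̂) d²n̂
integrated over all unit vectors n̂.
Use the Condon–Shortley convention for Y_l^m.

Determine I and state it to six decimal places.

-0.190365

Checks pass: Σm=0; 10 even; l₃=4∈[2,6].
(2·4+1)(2·2+1)(2·4+1) = 405
Δ: 2! 6! 2! / 11! → 1/13860
sum: t=0:+1/192 t=1:−1/36 t=2:+1/192 = -5/288
3j²(4 2 4; 0 0 0) = Δ·Π!·Σ² = 20/693  (sign -1)
sum: t=0:+1/192 = 1/192
3j²(4 2 4; 2 -2 0) = Δ·Π!·Σ² = 3/77  (sign +1)
combine: 4πI² = 405·20/693·3/77 = 2700/5929
take √, sign -1: I = -0.19036462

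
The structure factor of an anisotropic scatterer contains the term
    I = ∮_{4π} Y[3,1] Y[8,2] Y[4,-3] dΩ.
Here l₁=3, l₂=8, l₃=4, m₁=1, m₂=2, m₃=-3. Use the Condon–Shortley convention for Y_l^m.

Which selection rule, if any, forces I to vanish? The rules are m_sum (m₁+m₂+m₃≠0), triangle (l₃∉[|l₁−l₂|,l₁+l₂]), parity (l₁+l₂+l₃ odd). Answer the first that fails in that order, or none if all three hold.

triangle

azimuthal sum: 1 + 2 − 3 = 0  ✓
5 ≤ 4 ≤ 11 (triangle on l)  ✗
L = 3 + 8 + 4 = 15 (odd)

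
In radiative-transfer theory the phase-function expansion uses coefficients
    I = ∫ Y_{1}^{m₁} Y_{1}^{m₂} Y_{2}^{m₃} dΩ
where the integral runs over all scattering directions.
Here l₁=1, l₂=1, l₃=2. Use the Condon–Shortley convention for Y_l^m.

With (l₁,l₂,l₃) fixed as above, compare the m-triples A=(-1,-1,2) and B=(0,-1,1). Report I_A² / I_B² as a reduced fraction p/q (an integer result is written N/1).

l's match ⇒ only the (l;m) 3-j factors differ between A and B.
A: triangle coeff Δ(1,1,2) = 1/30; Σ_t [0,0]: t=0:+1/4 = 1/4; (3j)²=1/5 [(1 1 2; -1 -1 2)], sign=+1
B: triangle coeff Δ(1,1,2) = 1/30; Σ_t [0,0]: t=0:+1/2 = 1/2; (3j)²=1/10 [(1 1 2; 0 -1 1)], sign=-1
I_A²/I_B² = (1/5)/(1/10) = 2/1

2/1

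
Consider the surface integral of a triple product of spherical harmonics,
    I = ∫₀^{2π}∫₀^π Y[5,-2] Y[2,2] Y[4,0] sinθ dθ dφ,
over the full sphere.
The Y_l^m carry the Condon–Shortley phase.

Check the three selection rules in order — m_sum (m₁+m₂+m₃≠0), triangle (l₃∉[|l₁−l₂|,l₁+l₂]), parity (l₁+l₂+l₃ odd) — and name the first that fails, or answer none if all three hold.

parity

azimuthal sum: -2 + 2 + 0 = 0  ✓
3 ≤ 4 ≤ 7 (triangle on l)  ✓
L = 5 + 2 + 4 = 11 (odd)  ✗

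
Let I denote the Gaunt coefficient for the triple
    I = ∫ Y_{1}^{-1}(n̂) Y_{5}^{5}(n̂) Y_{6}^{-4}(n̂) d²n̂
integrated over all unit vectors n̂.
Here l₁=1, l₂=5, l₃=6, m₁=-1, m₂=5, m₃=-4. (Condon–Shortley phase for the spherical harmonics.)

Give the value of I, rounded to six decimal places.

Rules hold: Σm=0, L=12 even, 4≤6≤6.
N = 3·11·13 = 429
Δ = 0!·2!·10!/13! = 1/858
Racah Σ t=0..0: t=0:+1/14400 = 1/14400
⇒ 3j(1 5 6; 0 0 0)² = 6/143, sgn +1
Racah Σ t=0..0: t=0:+1/7257600 = 1/7257600
⇒ 3j(1 5 6; -1 5 -4)² = 1/858, sgn +1
4πI² = N·(3j₀)²·(3jₘ)² = 3/143
I = +1·√(0.020979/4π) = 0.04085899

0.040859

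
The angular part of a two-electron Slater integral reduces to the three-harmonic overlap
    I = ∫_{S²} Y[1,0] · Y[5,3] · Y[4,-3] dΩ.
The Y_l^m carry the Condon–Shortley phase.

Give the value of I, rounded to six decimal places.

-0.196426

Checks pass: Σm=0; 10 even; l₃=4∈[4,6].
(2·1+1)(2·5+1)(2·4+1) = 297
Δ: 2! 0! 8! / 11! → 1/495
sum: t=1:−1/576 = -1/576
3j²(1 5 4; 0 0 0) = Δ·Π!·Σ² = 5/99  (sign -1)
sum: t=1:−1/5040 = -1/5040
3j²(1 5 4; 0 3 -3) = Δ·Π!·Σ² = 16/495  (sign +1)
combine: 4πI² = 297·5/99·16/495 = 16/33
take √, sign -1: I = -0.19642560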